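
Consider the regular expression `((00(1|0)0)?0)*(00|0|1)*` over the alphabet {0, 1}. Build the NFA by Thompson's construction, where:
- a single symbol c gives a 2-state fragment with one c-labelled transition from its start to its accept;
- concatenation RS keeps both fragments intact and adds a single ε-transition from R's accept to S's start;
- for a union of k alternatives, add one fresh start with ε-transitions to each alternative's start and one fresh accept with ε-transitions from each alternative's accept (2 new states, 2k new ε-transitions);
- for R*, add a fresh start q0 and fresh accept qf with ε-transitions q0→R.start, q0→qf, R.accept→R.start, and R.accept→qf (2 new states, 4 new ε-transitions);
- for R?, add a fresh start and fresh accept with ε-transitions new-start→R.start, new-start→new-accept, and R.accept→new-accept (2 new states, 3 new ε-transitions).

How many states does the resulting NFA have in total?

Building bottom-up:
Each of the 10 symbol leaves contributes a 2-state fragment.
  1|0 → 6 states
  00(1|0)0 → 12 states
  (00(1|0)0)? → 14 states
  (00(1|0)0)?0 → 16 states
  ((00(1|0)0)?0)* → 18 states
  00 → 4 states
  00|0|1 → 10 states
  (00|0|1)* → 12 states
  ((00(1|0)0)?0)*(00|0|1)* → 30 states

30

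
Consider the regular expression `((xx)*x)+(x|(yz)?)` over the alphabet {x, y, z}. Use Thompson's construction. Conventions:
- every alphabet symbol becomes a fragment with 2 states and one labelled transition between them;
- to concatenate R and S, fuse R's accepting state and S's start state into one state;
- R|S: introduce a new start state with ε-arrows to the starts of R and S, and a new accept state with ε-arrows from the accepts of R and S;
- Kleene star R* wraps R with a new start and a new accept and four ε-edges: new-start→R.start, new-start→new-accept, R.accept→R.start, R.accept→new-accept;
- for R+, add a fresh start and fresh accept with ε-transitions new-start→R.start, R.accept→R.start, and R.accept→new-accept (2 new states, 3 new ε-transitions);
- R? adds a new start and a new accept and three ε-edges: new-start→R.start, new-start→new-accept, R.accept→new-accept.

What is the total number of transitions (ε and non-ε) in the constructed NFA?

Bottom-up over the parse tree:
Each of the 6 symbol leaves contributes 1 transition (1 symbol, 0 ε).
  xx : 2 transitions (2 symbol, 0 ε)
  (xx)* : 6 transitions (2 symbol, 4 ε)
  (xx)*x : 7 transitions (3 symbol, 4 ε)
  ((xx)*x)+ : 10 transitions (3 symbol, 7 ε)
  yz : 2 transitions (2 symbol, 0 ε)
  (yz)? : 5 transitions (2 symbol, 3 ε)
  x|(yz)? : 10 transitions (3 symbol, 7 ε)
  ((xx)*x)+(x|(yz)?) : 20 transitions (6 symbol, 14 ε)

20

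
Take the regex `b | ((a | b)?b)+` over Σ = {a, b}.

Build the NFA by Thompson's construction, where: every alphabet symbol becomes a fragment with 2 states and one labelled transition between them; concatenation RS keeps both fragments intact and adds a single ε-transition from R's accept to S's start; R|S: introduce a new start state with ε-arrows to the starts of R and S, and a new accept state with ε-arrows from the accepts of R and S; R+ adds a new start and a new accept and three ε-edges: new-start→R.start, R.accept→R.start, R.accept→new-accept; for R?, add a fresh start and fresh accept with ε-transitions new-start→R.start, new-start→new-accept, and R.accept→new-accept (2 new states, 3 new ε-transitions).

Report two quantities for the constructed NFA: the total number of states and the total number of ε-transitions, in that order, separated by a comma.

Per subexpression:
Each of the 4 symbol leaves contributes 2 states and 0 ε-transitions.
  a | b → 6 states, 4 ε-transitions
  (a | b)? → 8 states, 7 ε-transitions
  (a | b)?b → 10 states, 8 ε-transitions
  ((a | b)?b)+ → 12 states, 11 ε-transitions
  b | ((a | b)?b)+ → 16 states, 15 ε-transitions

16, 15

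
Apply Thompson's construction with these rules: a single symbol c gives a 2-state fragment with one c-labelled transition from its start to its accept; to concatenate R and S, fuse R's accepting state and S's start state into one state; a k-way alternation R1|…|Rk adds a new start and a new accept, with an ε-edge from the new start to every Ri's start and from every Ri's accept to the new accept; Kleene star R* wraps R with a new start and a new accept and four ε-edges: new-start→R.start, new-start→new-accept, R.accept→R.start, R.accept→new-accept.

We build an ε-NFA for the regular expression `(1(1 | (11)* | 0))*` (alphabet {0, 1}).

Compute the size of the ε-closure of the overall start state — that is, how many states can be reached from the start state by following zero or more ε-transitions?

Work bottom-up. For each fragment F, track |ε-closure(F.start)| and whether F's accept lies in that closure (i.e. whether F accepts ε). A single-symbol fragment has closure size 1 and does not accept ε.
  11 — C equals the left operand's closure size = 1 (its accept is not ε-reachable, so the closure stops there)
  (11)* — the star's fresh start ε-reaches both the body's start and the fresh accept: C = 2 + 1 = 3
  1 | (11)* | 0 — C = 1 (new start) + (1 + 3 + 1) + 1 (new accept, since some branch ε-reaches its own accept) = 7
  1(1 | (11)* | 0) — C equals the left operand's closure size = 1 (its accept is not ε-reachable, so the closure stops there)
  (1(1 | (11)* | 0))* — C = 1 (new start) + 1 (body) + 1 (new accept) = 3

3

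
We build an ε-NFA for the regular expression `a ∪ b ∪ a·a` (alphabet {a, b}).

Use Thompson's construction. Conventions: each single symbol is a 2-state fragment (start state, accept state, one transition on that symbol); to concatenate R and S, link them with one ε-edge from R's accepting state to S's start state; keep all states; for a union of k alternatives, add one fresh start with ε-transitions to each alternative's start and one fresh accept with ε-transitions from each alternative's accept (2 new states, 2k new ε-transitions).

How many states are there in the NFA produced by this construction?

Building bottom-up:
Each of the 4 symbol leaves contributes a 2-state fragment.
  a·a : 4 states
  a ∪ b ∪ a·a : 10 states

10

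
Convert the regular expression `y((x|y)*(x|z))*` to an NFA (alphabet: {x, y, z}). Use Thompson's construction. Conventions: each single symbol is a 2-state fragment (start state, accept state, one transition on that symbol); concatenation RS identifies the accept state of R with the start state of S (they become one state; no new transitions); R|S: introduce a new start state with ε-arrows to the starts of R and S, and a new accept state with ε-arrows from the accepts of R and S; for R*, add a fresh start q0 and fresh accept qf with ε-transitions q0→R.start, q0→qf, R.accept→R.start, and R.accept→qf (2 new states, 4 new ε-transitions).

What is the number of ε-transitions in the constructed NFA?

16

Per subexpression:
Each of the 5 symbol leaves contributes 0 ε-transitions.
  x|y = 4 ε-transitions
  (x|y)* = 8 ε-transitions
  x|z = 4 ε-transitions
  (x|y)*(x|z) = 12 ε-transitions
  ((x|y)*(x|z))* = 16 ε-transitions
  y((x|y)*(x|z))* = 16 ε-transitions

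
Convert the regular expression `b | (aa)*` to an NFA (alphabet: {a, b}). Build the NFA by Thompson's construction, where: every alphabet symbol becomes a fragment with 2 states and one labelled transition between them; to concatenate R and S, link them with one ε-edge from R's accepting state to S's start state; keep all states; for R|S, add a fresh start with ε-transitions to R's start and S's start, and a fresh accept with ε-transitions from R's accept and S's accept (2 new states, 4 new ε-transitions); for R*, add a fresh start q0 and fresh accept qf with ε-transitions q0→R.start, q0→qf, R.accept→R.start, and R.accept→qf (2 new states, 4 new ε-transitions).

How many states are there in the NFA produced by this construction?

By structural recursion:
Each of the 3 symbol leaves contributes a 2-state fragment.
  aa = 4 states
  (aa)* = 6 states
  b | (aa)* = 10 states

10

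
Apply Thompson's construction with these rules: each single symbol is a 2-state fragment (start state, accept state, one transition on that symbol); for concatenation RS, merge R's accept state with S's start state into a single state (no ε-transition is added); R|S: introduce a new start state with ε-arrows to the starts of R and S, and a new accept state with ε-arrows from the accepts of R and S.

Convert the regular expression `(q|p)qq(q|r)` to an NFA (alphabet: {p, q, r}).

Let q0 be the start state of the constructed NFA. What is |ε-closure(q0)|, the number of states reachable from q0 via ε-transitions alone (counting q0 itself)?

Compute the ε-closure size of each fragment's start state recursively; a symbol fragment's start has no outgoing ε-edge, so its closure is just itself (size 1).
  q|p : new start ε-reaches every alternative's start; none of them accept ε, so the new accept is not reached: |ε-closure| = 1 + 1 + 1 = 3
  q|r : |ε-closure| = 1 + 1 + 1 = 3 (the new accept is not ε-reachable since no branch accepts ε)
  (q|p)qq(q|r) : same as the first factor's closure: |ε-closure| = 3

3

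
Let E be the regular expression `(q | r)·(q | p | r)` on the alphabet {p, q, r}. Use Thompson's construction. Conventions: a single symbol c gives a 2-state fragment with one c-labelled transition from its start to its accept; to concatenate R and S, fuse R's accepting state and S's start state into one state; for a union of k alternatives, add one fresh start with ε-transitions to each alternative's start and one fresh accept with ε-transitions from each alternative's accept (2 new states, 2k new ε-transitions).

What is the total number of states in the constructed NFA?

13

Per subexpression:
Each of the 5 symbol leaves contributes a 2-state fragment.
  q | r → 6 states
  q | p | r → 8 states
  (q | r)·(q | p | r) → 13 states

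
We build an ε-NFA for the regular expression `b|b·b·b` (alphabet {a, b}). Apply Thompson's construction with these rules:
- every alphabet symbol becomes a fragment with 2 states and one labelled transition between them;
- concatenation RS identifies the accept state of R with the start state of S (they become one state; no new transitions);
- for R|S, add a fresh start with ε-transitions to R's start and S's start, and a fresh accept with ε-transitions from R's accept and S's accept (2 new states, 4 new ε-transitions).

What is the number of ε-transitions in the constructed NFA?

Bottom-up over the parse tree:
Each of the 4 symbol leaves contributes 0 ε-transitions.
  b·b·b = 0 ε-transitions
  b|b·b·b = 4 ε-transitions

4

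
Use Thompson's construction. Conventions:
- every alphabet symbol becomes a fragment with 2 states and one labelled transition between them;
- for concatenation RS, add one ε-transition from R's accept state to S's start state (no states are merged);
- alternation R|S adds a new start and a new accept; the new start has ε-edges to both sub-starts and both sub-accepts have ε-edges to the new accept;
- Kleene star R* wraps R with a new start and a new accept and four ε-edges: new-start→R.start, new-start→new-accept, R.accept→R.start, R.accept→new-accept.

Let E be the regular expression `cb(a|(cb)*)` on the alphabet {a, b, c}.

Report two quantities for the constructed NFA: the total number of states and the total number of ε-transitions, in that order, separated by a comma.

Building bottom-up:
Each of the 5 symbol leaves contributes 2 states and 0 ε-transitions.
  cb : 4 states, 1 ε-transition
  (cb)* : 6 states, 5 ε-transitions
  a|(cb)* : 10 states, 9 ε-transitions
  cb(a|(cb)*) : 14 states, 11 ε-transitions

14, 11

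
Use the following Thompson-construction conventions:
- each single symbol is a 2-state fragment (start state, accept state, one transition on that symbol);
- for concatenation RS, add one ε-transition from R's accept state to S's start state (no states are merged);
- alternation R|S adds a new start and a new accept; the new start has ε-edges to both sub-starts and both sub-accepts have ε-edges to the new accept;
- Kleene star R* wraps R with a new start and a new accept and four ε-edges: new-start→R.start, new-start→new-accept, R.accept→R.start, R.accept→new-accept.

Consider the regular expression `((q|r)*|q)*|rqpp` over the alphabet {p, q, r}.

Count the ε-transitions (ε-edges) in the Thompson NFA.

23

Per subexpression:
Each of the 7 symbol leaves contributes 0 ε-transitions.
  q|r → 4 ε-transitions
  (q|r)* → 8 ε-transitions
  (q|r)*|q → 12 ε-transitions
  ((q|r)*|q)* → 16 ε-transitions
  rqpp → 3 ε-transitions
  ((q|r)*|q)*|rqpp → 23 ε-transitions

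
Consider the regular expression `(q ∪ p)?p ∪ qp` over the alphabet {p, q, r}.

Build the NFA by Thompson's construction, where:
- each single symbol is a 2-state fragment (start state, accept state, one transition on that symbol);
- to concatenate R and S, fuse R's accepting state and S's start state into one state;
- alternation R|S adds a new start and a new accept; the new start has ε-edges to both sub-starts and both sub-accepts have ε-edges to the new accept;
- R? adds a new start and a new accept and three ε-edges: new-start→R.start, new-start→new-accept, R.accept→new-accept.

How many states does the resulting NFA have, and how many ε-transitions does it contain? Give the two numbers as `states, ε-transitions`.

14, 11

Building bottom-up:
Each of the 5 symbol leaves contributes 2 states and 0 ε-transitions.
  q ∪ p : 6 states, 4 ε-transitions
  (q ∪ p)? : 8 states, 7 ε-transitions
  (q ∪ p)?p : 9 states, 7 ε-transitions
  qp : 3 states, 0 ε-transitions
  (q ∪ p)?p ∪ qp : 14 states, 11 ε-transitions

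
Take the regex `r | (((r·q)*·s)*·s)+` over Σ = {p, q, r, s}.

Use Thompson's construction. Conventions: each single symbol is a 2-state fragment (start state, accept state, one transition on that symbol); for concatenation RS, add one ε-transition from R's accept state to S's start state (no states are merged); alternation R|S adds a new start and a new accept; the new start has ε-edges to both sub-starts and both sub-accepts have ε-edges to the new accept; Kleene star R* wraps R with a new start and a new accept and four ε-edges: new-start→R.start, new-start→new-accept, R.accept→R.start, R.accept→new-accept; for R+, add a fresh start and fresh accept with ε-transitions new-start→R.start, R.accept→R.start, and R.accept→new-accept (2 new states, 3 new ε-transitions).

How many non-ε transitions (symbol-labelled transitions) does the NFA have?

5

Building bottom-up:
Each of the 5 symbol leaves contributes exactly 1 symbol transition.
  r·q → 2 symbol transitions
  (r·q)* → 2 symbol transitions
  (r·q)*·s → 3 symbol transitions
  ((r·q)*·s)* → 3 symbol transitions
  ((r·q)*·s)*·s → 4 symbol transitions
  (((r·q)*·s)*·s)+ → 4 symbol transitions
  r | (((r·q)*·s)*·s)+ → 5 symbol transitions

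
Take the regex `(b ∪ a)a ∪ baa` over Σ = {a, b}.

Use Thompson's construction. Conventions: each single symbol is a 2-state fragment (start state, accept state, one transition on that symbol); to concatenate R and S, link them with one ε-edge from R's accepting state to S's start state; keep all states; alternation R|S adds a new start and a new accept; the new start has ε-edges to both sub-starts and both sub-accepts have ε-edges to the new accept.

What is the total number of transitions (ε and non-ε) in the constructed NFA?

17

Recursing over subexpressions:
Each of the 6 symbol leaves contributes 1 transition (1 symbol, 0 ε).
  b ∪ a = 6 transitions (2 symbol, 4 ε)
  (b ∪ a)a = 8 transitions (3 symbol, 5 ε)
  baa = 5 transitions (3 symbol, 2 ε)
  (b ∪ a)a ∪ baa = 17 transitions (6 symbol, 11 ε)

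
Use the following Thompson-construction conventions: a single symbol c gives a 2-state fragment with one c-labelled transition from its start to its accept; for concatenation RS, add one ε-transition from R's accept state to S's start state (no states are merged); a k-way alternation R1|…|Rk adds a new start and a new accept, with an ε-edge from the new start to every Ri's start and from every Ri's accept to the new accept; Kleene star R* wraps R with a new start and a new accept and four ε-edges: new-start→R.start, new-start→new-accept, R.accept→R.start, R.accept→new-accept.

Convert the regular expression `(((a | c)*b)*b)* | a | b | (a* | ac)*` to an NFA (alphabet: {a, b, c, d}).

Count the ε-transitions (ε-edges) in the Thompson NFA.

Building bottom-up:
Each of the 9 symbol leaves contributes 0 ε-transitions.
  a | c = 4 ε-transitions
  (a | c)* = 8 ε-transitions
  (a | c)*b = 9 ε-transitions
  ((a | c)*b)* = 13 ε-transitions
  ((a | c)*b)*b = 14 ε-transitions
  (((a | c)*b)*b)* = 18 ε-transitions
  a* = 4 ε-transitions
  ac = 1 ε-transition
  a* | ac = 9 ε-transitions
  (a* | ac)* = 13 ε-transitions
  (((a | c)*b)*b)* | a | b | (a* | ac)* = 39 ε-transitions

39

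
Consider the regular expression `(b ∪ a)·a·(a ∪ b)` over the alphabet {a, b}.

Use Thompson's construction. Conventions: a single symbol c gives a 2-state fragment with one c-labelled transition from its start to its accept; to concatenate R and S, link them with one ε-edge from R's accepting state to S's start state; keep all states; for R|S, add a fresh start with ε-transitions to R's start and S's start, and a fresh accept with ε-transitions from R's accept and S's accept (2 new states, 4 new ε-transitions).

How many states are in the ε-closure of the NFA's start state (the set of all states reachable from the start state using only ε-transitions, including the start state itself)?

Compute the ε-closure size of each fragment's start state recursively; a symbol fragment's start has no outgoing ε-edge, so its closure is just itself (size 1).
  b ∪ a → new start ε-reaches every alternative's start; none of them accept ε, so the new accept is not reached: C = 1 + 1 + 1 = 3
  a ∪ b → C = 1 + 1 + 1 = 3 (the new accept is not ε-reachable since no branch accepts ε)
  (b ∪ a)·a·(a ∪ b) → same as the first factor's closure: C = 3

3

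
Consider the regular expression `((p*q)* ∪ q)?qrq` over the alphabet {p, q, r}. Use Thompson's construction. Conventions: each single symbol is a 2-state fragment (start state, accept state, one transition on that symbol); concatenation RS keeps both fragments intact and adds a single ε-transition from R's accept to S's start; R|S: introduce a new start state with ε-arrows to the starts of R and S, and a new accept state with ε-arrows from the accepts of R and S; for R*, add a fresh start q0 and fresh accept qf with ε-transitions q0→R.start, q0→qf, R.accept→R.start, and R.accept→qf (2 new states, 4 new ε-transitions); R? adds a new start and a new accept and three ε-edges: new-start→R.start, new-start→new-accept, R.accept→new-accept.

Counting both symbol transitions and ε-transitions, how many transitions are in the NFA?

Recursing over subexpressions:
Each of the 6 symbol leaves contributes 1 transition (1 symbol, 0 ε).
  p* → 5 transitions (1 symbol, 4 ε)
  p*q → 7 transitions (2 symbol, 5 ε)
  (p*q)* → 11 transitions (2 symbol, 9 ε)
  (p*q)* ∪ q → 16 transitions (3 symbol, 13 ε)
  ((p*q)* ∪ q)? → 19 transitions (3 symbol, 16 ε)
  ((p*q)* ∪ q)?qrq → 25 transitions (6 symbol, 19 ε)

25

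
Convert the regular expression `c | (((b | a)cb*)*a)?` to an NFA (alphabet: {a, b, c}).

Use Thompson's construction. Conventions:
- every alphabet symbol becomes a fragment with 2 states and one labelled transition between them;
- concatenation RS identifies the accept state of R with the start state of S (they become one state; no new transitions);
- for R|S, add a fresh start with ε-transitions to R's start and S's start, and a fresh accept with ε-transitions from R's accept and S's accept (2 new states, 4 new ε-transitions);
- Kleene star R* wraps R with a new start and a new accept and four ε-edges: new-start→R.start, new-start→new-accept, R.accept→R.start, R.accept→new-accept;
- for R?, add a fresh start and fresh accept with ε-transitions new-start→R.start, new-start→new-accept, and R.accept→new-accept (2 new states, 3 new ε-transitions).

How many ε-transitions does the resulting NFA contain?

Recursing over subexpressions:
Each of the 6 symbol leaves contributes 0 ε-transitions.
  b | a = 4 ε-transitions
  b* = 4 ε-transitions
  (b | a)cb* = 8 ε-transitions
  ((b | a)cb*)* = 12 ε-transitions
  ((b | a)cb*)*a = 12 ε-transitions
  (((b | a)cb*)*a)? = 15 ε-transitions
  c | (((b | a)cb*)*a)? = 19 ε-transitions

19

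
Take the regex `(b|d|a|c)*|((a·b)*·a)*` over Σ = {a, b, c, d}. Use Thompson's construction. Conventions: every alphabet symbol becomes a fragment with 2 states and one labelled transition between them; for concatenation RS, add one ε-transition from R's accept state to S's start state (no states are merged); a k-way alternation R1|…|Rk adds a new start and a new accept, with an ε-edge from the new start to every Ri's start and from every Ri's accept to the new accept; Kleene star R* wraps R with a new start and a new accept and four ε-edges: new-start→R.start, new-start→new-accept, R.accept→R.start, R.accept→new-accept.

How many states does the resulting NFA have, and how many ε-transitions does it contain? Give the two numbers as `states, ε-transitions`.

Bottom-up over the parse tree:
Each of the 7 symbol leaves contributes 2 states and 0 ε-transitions.
  b|d|a|c → 10 states, 8 ε-transitions
  (b|d|a|c)* → 12 states, 12 ε-transitions
  a·b → 4 states, 1 ε-transition
  (a·b)* → 6 states, 5 ε-transitions
  (a·b)*·a → 8 states, 6 ε-transitions
  ((a·b)*·a)* → 10 states, 10 ε-transitions
  (b|d|a|c)*|((a·b)*·a)* → 24 states, 26 ε-transitions

24, 26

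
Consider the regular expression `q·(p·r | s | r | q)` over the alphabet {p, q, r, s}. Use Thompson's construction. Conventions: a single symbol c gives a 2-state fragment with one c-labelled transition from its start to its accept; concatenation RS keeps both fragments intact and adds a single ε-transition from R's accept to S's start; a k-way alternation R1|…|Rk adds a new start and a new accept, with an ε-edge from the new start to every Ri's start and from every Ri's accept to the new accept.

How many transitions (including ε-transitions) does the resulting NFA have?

Bottom-up over the parse tree:
Each of the 6 symbol leaves contributes 1 transition (1 symbol, 0 ε).
  p·r → 3 transitions (2 symbol, 1 ε)
  p·r | s | r | q → 14 transitions (5 symbol, 9 ε)
  q·(p·r | s | r | q) → 16 transitions (6 symbol, 10 ε)

16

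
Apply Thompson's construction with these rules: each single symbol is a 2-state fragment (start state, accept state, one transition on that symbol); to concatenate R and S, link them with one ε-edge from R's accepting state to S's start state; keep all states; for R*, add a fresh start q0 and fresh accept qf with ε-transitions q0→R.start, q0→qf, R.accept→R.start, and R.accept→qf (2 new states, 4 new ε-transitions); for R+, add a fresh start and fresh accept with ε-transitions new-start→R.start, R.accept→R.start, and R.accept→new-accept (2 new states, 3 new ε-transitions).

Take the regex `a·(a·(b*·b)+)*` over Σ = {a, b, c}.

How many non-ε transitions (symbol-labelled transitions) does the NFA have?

4

By structural recursion:
Each of the 4 symbol leaves contributes exactly 1 symbol transition.
  b* → 1 symbol transition
  b*·b → 2 symbol transitions
  (b*·b)+ → 2 symbol transitions
  a·(b*·b)+ → 3 symbol transitions
  (a·(b*·b)+)* → 3 symbol transitions
  a·(a·(b*·b)+)* → 4 symbol transitions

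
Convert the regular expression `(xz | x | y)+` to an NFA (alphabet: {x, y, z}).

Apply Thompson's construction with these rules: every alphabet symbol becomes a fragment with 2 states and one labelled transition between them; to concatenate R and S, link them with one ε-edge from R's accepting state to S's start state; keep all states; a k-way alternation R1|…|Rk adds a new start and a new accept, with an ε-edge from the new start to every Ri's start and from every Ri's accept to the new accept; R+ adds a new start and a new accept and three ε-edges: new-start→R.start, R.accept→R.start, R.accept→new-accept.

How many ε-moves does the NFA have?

10

Bottom-up over the parse tree:
Each of the 4 symbol leaves contributes 0 ε-transitions.
  xz — 1 ε-transition
  xz | x | y — 7 ε-transitions
  (xz | x | y)+ — 10 ε-transitions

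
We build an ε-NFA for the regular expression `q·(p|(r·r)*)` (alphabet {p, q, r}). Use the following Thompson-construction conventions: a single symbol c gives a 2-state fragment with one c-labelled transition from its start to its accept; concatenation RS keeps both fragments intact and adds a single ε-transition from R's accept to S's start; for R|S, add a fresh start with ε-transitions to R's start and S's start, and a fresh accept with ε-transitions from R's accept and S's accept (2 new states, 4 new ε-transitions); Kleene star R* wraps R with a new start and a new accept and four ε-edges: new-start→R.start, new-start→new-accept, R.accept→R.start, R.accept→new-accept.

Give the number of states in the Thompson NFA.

12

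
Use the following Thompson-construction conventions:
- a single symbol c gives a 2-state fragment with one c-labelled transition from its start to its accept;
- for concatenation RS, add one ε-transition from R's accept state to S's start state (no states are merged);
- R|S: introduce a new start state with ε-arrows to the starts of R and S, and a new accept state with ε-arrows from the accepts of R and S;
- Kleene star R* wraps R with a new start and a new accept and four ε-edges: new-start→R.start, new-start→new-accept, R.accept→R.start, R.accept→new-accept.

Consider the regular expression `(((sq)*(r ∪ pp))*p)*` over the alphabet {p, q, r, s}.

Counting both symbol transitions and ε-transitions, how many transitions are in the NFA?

Building bottom-up:
Each of the 6 symbol leaves contributes 1 transition (1 symbol, 0 ε).
  sq → 3 transitions (2 symbol, 1 ε)
  (sq)* → 7 transitions (2 symbol, 5 ε)
  pp → 3 transitions (2 symbol, 1 ε)
  r ∪ pp → 8 transitions (3 symbol, 5 ε)
  (sq)*(r ∪ pp) → 16 transitions (5 symbol, 11 ε)
  ((sq)*(r ∪ pp))* → 20 transitions (5 symbol, 15 ε)
  ((sq)*(r ∪ pp))*p → 22 transitions (6 symbol, 16 ε)
  (((sq)*(r ∪ pp))*p)* → 26 transitions (6 symbol, 20 ε)

26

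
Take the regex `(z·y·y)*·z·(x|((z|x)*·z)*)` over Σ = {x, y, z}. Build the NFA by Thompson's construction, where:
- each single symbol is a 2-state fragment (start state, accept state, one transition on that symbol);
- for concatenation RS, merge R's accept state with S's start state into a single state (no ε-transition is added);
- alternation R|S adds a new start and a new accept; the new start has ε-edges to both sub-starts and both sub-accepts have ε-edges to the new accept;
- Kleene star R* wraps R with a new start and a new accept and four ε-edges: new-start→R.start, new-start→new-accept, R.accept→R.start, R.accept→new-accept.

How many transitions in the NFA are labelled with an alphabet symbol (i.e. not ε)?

8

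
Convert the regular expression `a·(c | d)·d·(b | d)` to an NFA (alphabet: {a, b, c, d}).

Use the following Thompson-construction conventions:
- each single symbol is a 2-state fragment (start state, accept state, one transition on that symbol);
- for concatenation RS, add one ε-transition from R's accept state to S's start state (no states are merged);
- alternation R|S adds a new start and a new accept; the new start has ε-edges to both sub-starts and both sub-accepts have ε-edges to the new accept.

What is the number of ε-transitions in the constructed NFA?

11

Recursing over subexpressions:
Each of the 6 symbol leaves contributes 0 ε-transitions.
  c | d = 4 ε-transitions
  b | d = 4 ε-transitions
  a·(c | d)·d·(b | d) = 11 ε-transitions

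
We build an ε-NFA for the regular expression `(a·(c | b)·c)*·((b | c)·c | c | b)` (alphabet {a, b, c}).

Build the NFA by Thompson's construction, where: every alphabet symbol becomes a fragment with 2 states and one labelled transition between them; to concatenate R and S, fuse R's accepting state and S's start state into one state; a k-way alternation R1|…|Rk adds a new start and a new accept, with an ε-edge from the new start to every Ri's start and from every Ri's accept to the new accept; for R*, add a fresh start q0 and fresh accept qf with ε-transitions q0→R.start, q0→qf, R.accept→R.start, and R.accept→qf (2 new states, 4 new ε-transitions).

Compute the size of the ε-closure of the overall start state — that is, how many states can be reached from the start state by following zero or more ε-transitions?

Let C(F) = |ε-closure(F.start)| within fragment F, and note whether F accepts ε. Symbol fragments have C = 1 and do not accept ε. Then:
  c | b → C = 1 + 1 + 1 = 3 (the new accept is not ε-reachable since no branch accepts ε)
  a·(c | b)·c → C equals the left operand's closure size = 1 (its accept is not ε-reachable, so the closure stops there)
  (a·(c | b)·c)* → C = 1 (new start) + 1 (body) + 1 (new accept) = 3
  b | c → new start ε-reaches every alternative's start; none of them accept ε, so the new accept is not reached: C = 1 + 1 + 1 = 3
  (b | c)·c → C equals the left operand's closure size = 3 (its accept is not ε-reachable, so the closure stops there)
  (b | c)·c | c | b → new start ε-reaches every alternative's start; none of them accept ε, so the new accept is not reached: C = 1 + 3 + 1 + 1 = 6
  (a·(c | b)·c)*·((b | c)·c | c | b) → C = 3 + (6−1) = 8 (closure spills across the concat boundary because the left factor accepts ε)

8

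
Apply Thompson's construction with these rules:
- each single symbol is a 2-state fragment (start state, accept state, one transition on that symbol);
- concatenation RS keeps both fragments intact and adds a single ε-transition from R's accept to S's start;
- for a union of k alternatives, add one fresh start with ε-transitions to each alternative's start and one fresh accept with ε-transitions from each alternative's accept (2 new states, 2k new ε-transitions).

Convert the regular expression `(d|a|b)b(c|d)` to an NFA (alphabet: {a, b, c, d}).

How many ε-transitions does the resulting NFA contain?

12

Building bottom-up:
Each of the 6 symbol leaves contributes 0 ε-transitions.
  d|a|b : 6 ε-transitions
  c|d : 4 ε-transitions
  (d|a|b)b(c|d) : 12 ε-transitions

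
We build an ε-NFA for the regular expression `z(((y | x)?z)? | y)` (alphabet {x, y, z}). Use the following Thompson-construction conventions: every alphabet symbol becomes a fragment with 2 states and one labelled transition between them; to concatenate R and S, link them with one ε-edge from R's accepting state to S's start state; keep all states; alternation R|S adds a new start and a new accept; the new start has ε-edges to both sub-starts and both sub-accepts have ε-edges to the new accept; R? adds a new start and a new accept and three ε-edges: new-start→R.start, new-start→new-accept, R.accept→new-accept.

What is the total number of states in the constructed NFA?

18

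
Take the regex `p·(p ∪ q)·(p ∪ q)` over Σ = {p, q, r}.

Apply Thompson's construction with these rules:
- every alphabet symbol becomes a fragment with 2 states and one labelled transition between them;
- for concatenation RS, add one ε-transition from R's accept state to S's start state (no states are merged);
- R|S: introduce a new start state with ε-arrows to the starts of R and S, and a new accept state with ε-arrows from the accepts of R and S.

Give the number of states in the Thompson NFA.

14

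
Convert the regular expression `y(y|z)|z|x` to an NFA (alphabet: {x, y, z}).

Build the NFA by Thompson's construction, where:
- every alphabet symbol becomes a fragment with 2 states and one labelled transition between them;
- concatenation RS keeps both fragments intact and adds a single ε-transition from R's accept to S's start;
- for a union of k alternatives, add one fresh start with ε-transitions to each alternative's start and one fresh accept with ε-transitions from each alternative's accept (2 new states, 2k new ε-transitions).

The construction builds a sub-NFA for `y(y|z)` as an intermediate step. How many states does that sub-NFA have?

Fragment for `y(y|z)`:
Each of the 3 symbol leaves contributes a 2-state fragment.
  y|z = 6 states
  y(y|z) = 8 states

8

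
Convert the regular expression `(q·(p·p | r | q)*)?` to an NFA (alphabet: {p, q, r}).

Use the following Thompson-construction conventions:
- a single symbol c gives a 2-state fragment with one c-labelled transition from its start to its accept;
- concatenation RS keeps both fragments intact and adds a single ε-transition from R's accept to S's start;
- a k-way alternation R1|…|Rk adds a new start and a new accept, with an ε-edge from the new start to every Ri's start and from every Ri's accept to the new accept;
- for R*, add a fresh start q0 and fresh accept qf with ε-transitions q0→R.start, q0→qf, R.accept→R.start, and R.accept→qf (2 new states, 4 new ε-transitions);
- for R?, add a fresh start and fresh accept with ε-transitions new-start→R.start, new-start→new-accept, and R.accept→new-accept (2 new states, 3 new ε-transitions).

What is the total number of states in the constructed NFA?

Bottom-up over the parse tree:
Each of the 5 symbol leaves contributes a 2-state fragment.
  p·p — 4 states
  p·p | r | q — 10 states
  (p·p | r | q)* — 12 states
  q·(p·p | r | q)* — 14 states
  (q·(p·p | r | q)*)? — 16 states

16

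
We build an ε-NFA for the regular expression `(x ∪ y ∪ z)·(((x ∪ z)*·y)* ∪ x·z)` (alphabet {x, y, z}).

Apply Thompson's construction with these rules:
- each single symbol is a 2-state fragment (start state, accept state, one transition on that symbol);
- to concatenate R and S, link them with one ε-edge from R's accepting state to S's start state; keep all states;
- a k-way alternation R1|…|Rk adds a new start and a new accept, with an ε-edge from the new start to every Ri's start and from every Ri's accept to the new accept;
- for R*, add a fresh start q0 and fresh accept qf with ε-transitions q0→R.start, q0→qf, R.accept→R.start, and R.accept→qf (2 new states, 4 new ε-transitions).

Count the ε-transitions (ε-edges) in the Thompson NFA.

Building bottom-up:
Each of the 8 symbol leaves contributes 0 ε-transitions.
  x ∪ y ∪ z : 6 ε-transitions
  x ∪ z : 4 ε-transitions
  (x ∪ z)* : 8 ε-transitions
  (x ∪ z)*·y : 9 ε-transitions
  ((x ∪ z)*·y)* : 13 ε-transitions
  x·z : 1 ε-transition
  ((x ∪ z)*·y)* ∪ x·z : 18 ε-transitions
  (x ∪ y ∪ z)·(((x ∪ z)*·y)* ∪ x·z) : 25 ε-transitions

25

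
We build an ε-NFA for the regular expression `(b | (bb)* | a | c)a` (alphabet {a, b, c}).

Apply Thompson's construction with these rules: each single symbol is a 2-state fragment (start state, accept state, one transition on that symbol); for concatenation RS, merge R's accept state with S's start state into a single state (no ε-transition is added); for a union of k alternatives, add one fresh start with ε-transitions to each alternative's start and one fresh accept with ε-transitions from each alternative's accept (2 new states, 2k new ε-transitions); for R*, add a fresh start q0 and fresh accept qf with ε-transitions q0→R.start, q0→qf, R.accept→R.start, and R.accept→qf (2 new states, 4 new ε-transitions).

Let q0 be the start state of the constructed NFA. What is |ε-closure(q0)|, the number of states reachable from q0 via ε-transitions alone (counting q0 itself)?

8

Compute the ε-closure size of each fragment's start state recursively; a symbol fragment's start has no outgoing ε-edge, so its closure is just itself (size 1).
  bb → same as the first factor's closure: C = 1
  (bb)* → the star's fresh start ε-reaches both the body's start and the fresh accept: C = 2 + 1 = 3
  b | (bb)* | a | c → new start ε-reaches every alternative's start; at least one alternative accepts ε, so the union's new accept is reached too: C = 1 + 1 + 3 + 1 + 1 + 1 = 8
  (b | (bb)* | a | c)a → C = 8 + (1−1) = 8 (closure spills across the concat boundary because the left factor accepts ε)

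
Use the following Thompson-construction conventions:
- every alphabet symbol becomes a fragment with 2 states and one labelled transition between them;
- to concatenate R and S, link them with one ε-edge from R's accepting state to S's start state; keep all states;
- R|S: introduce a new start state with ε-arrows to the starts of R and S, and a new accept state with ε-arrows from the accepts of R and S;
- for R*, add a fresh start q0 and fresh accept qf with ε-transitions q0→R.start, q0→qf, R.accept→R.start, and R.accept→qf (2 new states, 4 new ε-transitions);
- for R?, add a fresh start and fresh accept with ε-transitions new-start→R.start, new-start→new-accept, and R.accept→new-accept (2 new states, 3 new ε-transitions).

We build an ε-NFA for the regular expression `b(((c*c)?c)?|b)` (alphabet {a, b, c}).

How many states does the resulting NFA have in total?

Bottom-up over the parse tree:
Each of the 5 symbol leaves contributes a 2-state fragment.
  c* → 4 states
  c*c → 6 states
  (c*c)? → 8 states
  (c*c)?c → 10 states
  ((c*c)?c)? → 12 states
  ((c*c)?c)?|b → 16 states
  b(((c*c)?c)?|b) → 18 states

18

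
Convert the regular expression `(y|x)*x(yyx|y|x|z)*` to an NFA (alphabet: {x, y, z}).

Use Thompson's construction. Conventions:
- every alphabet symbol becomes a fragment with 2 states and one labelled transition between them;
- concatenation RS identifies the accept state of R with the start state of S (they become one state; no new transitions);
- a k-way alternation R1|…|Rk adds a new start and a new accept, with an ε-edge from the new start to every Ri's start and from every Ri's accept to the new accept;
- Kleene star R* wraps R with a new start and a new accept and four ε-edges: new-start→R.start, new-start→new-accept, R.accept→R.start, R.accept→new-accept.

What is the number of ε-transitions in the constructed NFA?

Bottom-up over the parse tree:
Each of the 9 symbol leaves contributes 0 ε-transitions.
  y|x = 4 ε-transitions
  (y|x)* = 8 ε-transitions
  yyx = 0 ε-transitions
  yyx|y|x|z = 8 ε-transitions
  (yyx|y|x|z)* = 12 ε-transitions
  (y|x)*x(yyx|y|x|z)* = 20 ε-transitions

20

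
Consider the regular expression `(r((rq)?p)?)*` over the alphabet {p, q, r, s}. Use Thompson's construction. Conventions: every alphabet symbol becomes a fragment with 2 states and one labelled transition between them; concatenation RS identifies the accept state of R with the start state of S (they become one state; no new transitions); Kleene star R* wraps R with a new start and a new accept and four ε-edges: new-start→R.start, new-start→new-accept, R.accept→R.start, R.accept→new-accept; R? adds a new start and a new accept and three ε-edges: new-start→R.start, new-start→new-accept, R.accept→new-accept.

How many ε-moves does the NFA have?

10

By structural recursion:
Each of the 4 symbol leaves contributes 0 ε-transitions.
  rq — 0 ε-transitions
  (rq)? — 3 ε-transitions
  (rq)?p — 3 ε-transitions
  ((rq)?p)? — 6 ε-transitions
  r((rq)?p)? — 6 ε-transitions
  (r((rq)?p)?)* — 10 ε-transitions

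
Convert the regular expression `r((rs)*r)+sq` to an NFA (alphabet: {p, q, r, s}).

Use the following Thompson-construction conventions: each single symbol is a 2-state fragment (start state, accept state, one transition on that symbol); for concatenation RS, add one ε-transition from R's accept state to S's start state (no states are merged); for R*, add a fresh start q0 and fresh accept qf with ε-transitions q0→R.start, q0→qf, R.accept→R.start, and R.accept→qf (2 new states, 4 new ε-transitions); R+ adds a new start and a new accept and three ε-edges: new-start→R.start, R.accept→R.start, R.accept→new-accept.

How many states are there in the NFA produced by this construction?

Recursing over subexpressions:
Each of the 6 symbol leaves contributes a 2-state fragment.
  rs : 4 states
  (rs)* : 6 states
  (rs)*r : 8 states
  ((rs)*r)+ : 10 states
  r((rs)*r)+sq : 16 states

16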